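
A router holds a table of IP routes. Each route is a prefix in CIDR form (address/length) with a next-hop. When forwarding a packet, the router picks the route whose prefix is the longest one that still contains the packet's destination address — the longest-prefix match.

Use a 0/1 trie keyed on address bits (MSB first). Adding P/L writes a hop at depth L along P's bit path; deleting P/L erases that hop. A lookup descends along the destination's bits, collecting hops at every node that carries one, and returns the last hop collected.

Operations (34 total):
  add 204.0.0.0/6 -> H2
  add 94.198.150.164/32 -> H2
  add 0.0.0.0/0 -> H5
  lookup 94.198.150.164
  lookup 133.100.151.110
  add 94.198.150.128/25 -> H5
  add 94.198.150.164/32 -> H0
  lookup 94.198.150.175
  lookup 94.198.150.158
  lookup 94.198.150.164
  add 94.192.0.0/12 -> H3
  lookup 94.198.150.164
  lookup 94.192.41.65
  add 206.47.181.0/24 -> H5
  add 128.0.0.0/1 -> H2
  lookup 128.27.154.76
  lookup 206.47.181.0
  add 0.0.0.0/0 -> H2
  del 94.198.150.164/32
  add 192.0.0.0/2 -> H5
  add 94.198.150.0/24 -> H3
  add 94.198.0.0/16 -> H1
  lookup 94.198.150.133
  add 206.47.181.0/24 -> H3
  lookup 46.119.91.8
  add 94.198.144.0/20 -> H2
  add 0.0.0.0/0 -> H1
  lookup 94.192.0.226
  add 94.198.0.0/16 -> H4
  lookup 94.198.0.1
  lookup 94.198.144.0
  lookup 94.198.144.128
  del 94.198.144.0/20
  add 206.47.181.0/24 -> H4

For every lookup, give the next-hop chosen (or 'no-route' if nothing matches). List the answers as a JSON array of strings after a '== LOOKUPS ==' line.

Trace:
  + 204.0.0.0/6 (H2) depth=6
  + 94.198.150.164/32 (H2) depth=32
  + 0.0.0.0/0 (H5) depth=0
  lookup 94.198.150.164: bits 01011110110001101001011010100100 walk d0:H5→d1:-→d2:-→d3:-→d4:-→d5:-→d6:-→d7:-→d8:-→d9:-→d10:-→d11:-→d12:-→d13:-→d14:-→d15:-→d16:-→d17:-→d18:-→d19:-→d20:-→d21:-→d22:-→d23:-→d24:-→d25:-→d26:-→d27:-→d28:-→d29:-→d30:-→d31:-→d32:H2 -> H2
  lookup 133.100.151.110: bits 1 walk d0:H5→d1:- -> H5
  + 94.198.150.128/25 (H5) depth=25
  + 94.198.150.164/32 (H0) depth=32
  lookup 94.198.150.175: bits 0101111011000110100101101010 walk d0:H5→d1:-→d2:-→d3:-→d4:-→d5:-→d6:-→d7:-→d8:-→d9:-→d10:-→d11:-→d12:-→d13:-→d14:-→d15:-→d16:-→d17:-→d18:-→d19:-→d20:-→d21:-→d22:-→d23:-→d24:-→d25:H5→d26:-→d27:-→d28:- -> H5
  lookup 94.198.150.158: bits 01011110110001101001011010 walk d0:H5→d1:-→d2:-→d3:-→d4:-→d5:-→d6:-→d7:-→d8:-→d9:-→d10:-→d11:-→d12:-→d13:-→d14:-→d15:-→d16:-→d17:-→d18:-→d19:-→d20:-→d21:-→d22:-→d23:-→d24:-→d25:H5→d26:- -> H5
  lookup 94.198.150.164: bits 01011110110001101001011010100100 walk d0:H5→d1:-→d2:-→d3:-→d4:-→d5:-→d6:-→d7:-→d8:-→d9:-→d10:-→d11:-→d12:-→d13:-→d14:-→d15:-→d16:-→d17:-→d18:-→d19:-→d20:-→d21:-→d22:-→d23:-→d24:-→d25:H5→d26:-→d27:-→d28:-→d29:-→d30:-→d31:-→d32:H0 -> H0
  + 94.192.0.0/12 (H3) depth=12
  lookup 94.198.150.164: bits 01011110110001101001011010100100 walk d0:H5→d1:-→d2:-→d3:-→d4:-→d5:-→d6:-→d7:-→d8:-→d9:-→d10:-→d11:-→d12:H3→d13:-→d14:-→d15:-→d16:-→d17:-→d18:-→d19:-→d20:-→d21:-→d22:-→d23:-→d24:-→d25:H5→d26:-→d27:-→d28:-→d29:-→d30:-→d31:-→d32:H0 -> H0
  lookup 94.192.41.65: bits 0101111011000 walk d0:H5→d1:-→d2:-→d3:-→d4:-→d5:-→d6:-→d7:-→d8:-→d9:-→d10:-→d11:-→d12:H3→d13:- -> H3
  + 206.47.181.0/24 (H5) depth=24
  + 128.0.0.0/1 (H2) depth=1
  lookup 128.27.154.76: bits 1 walk d0:H5→d1:H2 -> H2
  lookup 206.47.181.0: bits 110011100010111110110101 walk d0:H5→d1:H2→d2:-→d3:-→d4:-→d5:-→d6:H2→d7:-→d8:-→d9:-→d10:-→d11:-→d12:-→d13:-→d14:-→d15:-→d16:-→d17:-→d18:-→d19:-→d20:-→d21:-→d22:-→d23:-→d24:H5 -> H5
  + 0.0.0.0/0 (H2) depth=0
  - 94.198.150.164/32 clear@32
  + 192.0.0.0/2 (H5) depth=2
  + 94.198.150.0/24 (H3) depth=24
  + 94.198.0.0/16 (H1) depth=16
  lookup 94.198.150.133: bits 01011110110001101001011010 walk d0:H2→d1:-→d2:-→d3:-→d4:-→d5:-→d6:-→d7:-→d8:-→d9:-→d10:-→d11:-→d12:H3→d13:-→d14:-→d15:-→d16:H1→d17:-→d18:-→d19:-→d20:-→d21:-→d22:-→d23:-→d24:H3→d25:H5→d26:- -> H5
  + 206.47.181.0/24 (H3) depth=24
  lookup 46.119.91.8: bits 0 walk d0:H2→d1:- -> H2
  + 94.198.144.0/20 (H2) depth=20
  + 0.0.0.0/0 (H1) depth=0
  lookup 94.192.0.226: bits 0101111011000 walk d0:H1→d1:-→d2:-→d3:-→d4:-→d5:-→d6:-→d7:-→d8:-→d9:-→d10:-→d11:-→d12:H3→d13:- -> H3
  + 94.198.0.0/16 (H4) depth=16
  lookup 94.198.0.1: bits 0101111011000110 walk d0:H1→d1:-→d2:-→d3:-→d4:-→d5:-→d6:-→d7:-→d8:-→d9:-→d10:-→d11:-→d12:H3→d13:-→d14:-→d15:-→d16:H4 -> H4
  lookup 94.198.144.0: bits 010111101100011010010 walk d0:H1→d1:-→d2:-→d3:-→d4:-→d5:-→d6:-→d7:-→d8:-→d9:-→d10:-→d11:-→d12:H3→d13:-→d14:-→d15:-→d16:H4→d17:-→d18:-→d19:-→d20:H2→d21:- -> H2
  lookup 94.198.144.128: bits 010111101100011010010 walk d0:H1→d1:-→d2:-→d3:-→d4:-→d5:-→d6:-→d7:-→d8:-→d9:-→d10:-→d11:-→d12:H3→d13:-→d14:-→d15:-→d16:H4→d17:-→d18:-→d19:-→d20:H2→d21:- -> H2
  - 94.198.144.0/20 clear@20
  + 206.47.181.0/24 (H4) depth=24

== LOOKUPS ==
["H2","H5","H5","H5","H0","H0","H3","H2","H5","H5","H2","H3","H4","H2","H2"]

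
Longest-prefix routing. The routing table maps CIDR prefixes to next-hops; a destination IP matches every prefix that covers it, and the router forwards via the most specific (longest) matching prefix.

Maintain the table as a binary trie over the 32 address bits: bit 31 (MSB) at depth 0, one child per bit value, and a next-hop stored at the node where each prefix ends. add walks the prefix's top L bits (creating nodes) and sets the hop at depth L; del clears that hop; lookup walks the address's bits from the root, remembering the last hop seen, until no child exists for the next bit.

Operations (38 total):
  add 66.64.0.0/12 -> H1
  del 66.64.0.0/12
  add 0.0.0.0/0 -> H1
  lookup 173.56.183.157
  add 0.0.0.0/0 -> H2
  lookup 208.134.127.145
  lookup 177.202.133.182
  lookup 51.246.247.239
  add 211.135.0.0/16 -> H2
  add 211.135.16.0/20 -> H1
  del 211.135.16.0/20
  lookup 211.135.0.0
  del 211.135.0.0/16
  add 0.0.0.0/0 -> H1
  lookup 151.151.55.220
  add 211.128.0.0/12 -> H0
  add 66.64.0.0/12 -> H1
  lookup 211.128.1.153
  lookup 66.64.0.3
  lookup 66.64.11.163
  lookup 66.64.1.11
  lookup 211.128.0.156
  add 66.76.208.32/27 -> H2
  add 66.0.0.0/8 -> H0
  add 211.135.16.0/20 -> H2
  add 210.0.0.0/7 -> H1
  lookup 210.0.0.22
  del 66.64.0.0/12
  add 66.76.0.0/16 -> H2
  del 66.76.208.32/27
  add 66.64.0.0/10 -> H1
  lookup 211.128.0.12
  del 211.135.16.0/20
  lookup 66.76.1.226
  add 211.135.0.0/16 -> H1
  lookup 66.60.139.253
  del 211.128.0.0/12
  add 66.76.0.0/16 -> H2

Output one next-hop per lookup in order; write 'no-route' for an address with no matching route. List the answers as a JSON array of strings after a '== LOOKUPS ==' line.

Process each operation:
  add 66.64.0.0/12 -> H1 at depth 12
  del 66.64.0.0/12 (clear depth 12)
  add 0.0.0.0/0 -> H1 at depth 0
  Q 173.56.183.157: descend ε ; hops seen [H1] ; pick H1
  add 0.0.0.0/0 -> H2 at depth 0
  Q 208.134.127.145: descend ε ; hops seen [H2] ; pick H2
  Q 177.202.133.182: descend ε ; hops seen [H2] ; pick H2
  Q 51.246.247.239: descend 0 ; hops seen [H2] ; pick H2
  add 211.135.0.0/16 -> H2 at depth 16
  add 211.135.16.0/20 -> H1 at depth 20
  del 211.135.16.0/20 (clear depth 20)
  Q 211.135.0.0: descend 1101001110000111000 ; hops seen [H2,H2] ; pick H2
  del 211.135.0.0/16 (clear depth 16)
  add 0.0.0.0/0 -> H1 at depth 0
  Q 151.151.55.220: descend 1 ; hops seen [H1] ; pick H1
  add 211.128.0.0/12 -> H0 at depth 12
  add 66.64.0.0/12 -> H1 at depth 12
  Q 211.128.1.153: descend 1101001110000 ; hops seen [H1,H0] ; pick H0
  Q 66.64.0.3: descend 010000100100 ; hops seen [H1,H1] ; pick H1
  Q 66.64.11.163: descend 010000100100 ; hops seen [H1,H1] ; pick H1
  Q 66.64.1.11: descend 010000100100 ; hops seen [H1,H1] ; pick H1
  Q 211.128.0.156: descend 1101001110000 ; hops seen [H1,H0] ; pick H0
  add 66.76.208.32/27 -> H2 at depth 27
  add 66.0.0.0/8 -> H0 at depth 8
  add 211.135.16.0/20 -> H2 at depth 20
  add 210.0.0.0/7 -> H1 at depth 7
  Q 210.0.0.22: descend 1101001 ; hops seen [H1,H1] ; pick H1
  del 66.64.0.0/12 (clear depth 12)
  add 66.76.0.0/16 -> H2 at depth 16
  del 66.76.208.32/27 (clear depth 27)
  add 66.64.0.0/10 -> H1 at depth 10
  Q 211.128.0.12: descend 1101001110000 ; hops seen [H1,H1,H0] ; pick H0
  del 211.135.16.0/20 (clear depth 20)
  Q 66.76.1.226: descend 0100001001001100 ; hops seen [H1,H0,H1,H2] ; pick H2
  add 211.135.0.0/16 -> H1 at depth 16
  Q 66.60.139.253: descend 010000100 ; hops seen [H1,H0] ; pick H0
  del 211.128.0.0/12 (clear depth 12)
  add 66.76.0.0/16 -> H2 at depth 16

== LOOKUPS ==
["H1","H2","H2","H2","H2","H1","H0","H1","H1","H1","H0","H1","H0","H2","H0"]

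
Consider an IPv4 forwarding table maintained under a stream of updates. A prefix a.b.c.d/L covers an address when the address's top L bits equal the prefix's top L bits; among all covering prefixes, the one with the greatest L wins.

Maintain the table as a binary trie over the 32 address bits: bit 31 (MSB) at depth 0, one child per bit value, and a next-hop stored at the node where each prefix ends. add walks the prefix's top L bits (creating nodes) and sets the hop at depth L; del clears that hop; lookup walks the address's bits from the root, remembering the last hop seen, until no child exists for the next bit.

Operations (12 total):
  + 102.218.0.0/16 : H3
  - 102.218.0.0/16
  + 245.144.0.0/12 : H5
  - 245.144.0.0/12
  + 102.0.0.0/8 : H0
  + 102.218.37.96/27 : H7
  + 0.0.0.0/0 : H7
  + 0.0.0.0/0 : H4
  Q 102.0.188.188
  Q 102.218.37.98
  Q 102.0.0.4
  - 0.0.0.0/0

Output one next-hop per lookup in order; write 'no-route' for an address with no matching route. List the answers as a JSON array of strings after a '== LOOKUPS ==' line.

Trace:
  + 102.218.0.0/16 (H3) depth=16
  - 102.218.0.0/16 clear@16
  + 245.144.0.0/12 (H5) depth=12
  - 245.144.0.0/12 clear@12
  + 102.0.0.0/8 (H0) depth=8
  + 102.218.37.96/27 (H7) depth=27
  + 0.0.0.0/0 (H7) depth=0
  + 0.0.0.0/0 (H4) depth=0
  Q 102.0.188.188: descend 01100110 ; hops seen [H4,H0] ; pick H0
  Q 102.218.37.98: descend 011001101101101000100101011 ; hops seen [H4,H0,H7] ; pick H7
  Q 102.0.0.4: descend 01100110 ; hops seen [H4,H0] ; pick H0
  - 0.0.0.0/0 clear@0

== LOOKUPS ==
["H0","H7","H0"]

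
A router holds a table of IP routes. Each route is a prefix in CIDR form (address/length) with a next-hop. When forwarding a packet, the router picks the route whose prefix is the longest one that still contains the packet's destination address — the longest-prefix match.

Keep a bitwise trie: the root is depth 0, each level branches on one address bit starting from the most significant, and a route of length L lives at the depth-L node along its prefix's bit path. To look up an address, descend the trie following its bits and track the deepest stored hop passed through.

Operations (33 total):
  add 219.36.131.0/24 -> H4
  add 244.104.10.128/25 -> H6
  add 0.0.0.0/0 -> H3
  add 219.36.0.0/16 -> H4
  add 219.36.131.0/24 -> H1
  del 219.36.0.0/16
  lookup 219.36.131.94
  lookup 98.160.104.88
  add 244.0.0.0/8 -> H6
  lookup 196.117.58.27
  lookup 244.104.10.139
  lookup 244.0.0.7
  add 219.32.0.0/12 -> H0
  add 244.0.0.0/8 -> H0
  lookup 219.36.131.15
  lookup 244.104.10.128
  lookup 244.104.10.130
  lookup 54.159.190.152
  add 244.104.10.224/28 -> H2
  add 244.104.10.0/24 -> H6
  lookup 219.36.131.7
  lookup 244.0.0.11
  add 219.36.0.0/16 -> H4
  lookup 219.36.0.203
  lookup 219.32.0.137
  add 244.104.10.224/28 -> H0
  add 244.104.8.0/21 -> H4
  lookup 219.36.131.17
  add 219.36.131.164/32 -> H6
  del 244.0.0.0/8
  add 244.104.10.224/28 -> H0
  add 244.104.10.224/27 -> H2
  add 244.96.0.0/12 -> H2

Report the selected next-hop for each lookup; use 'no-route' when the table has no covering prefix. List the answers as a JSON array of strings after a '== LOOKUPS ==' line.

Trace:
  add 219.36.131.0/24 -> H4 at depth 24
  add 244.104.10.128/25 -> H6 at depth 25
  add 0.0.0.0/0 -> H3 at depth 0
  add 219.36.0.0/16 -> H4 at depth 16
  add 219.36.131.0/24 -> H1 at depth 24
  del 219.36.0.0/16 (clear depth 16)
  ? 219.36.131.94  path d0:H3→d1:-→d2:-→d3:-→d4:-→d5:-→d6:-→d7:-→d8:-→d9:-→d10:-→d11:-→d12:-→d13:-→d14:-→d15:-→d16:-→d17:-→d18:-→d19:-→d20:-→d21:-→d22:-→d23:-→d24:H1  best=H1
  ? 98.160.104.88  path d0:H3  best=H3
  add 244.0.0.0/8 -> H6 at depth 8
  ? 196.117.58.27  path d0:H3→d1:-→d2:-→d3:-  best=H3
  ? 244.104.10.139  path d0:H3→d1:-→d2:-→d3:-→d4:-→d5:-→d6:-→d7:-→d8:H6→d9:-→d10:-→d11:-→d12:-→d13:-→d14:-→d15:-→d16:-→d17:-→d18:-→d19:-→d20:-→d21:-→d22:-→d23:-→d24:-→d25:H6  best=H6
  ? 244.0.0.7  path d0:H3→d1:-→d2:-→d3:-→d4:-→d5:-→d6:-→d7:-→d8:H6→d9:-  best=H6
  add 219.32.0.0/12 -> H0 at depth 12
  add 244.0.0.0/8 -> H0 at depth 8
  ? 219.36.131.15  path d0:H3→d1:-→d2:-→d3:-→d4:-→d5:-→d6:-→d7:-→d8:-→d9:-→d10:-→d11:-→d12:H0→d13:-→d14:-→d15:-→d16:-→d17:-→d18:-→d19:-→d20:-→d21:-→d22:-→d23:-→d24:H1  best=H1
  ? 244.104.10.128  path d0:H3→d1:-→d2:-→d3:-→d4:-→d5:-→d6:-→d7:-→d8:H0→d9:-→d10:-→d11:-→d12:-→d13:-→d14:-→d15:-→d16:-→d17:-→d18:-→d19:-→d20:-→d21:-→d22:-→d23:-→d24:-→d25:H6  best=H6
  ? 244.104.10.130  path d0:H3→d1:-→d2:-→d3:-→d4:-→d5:-→d6:-→d7:-→d8:H0→d9:-→d10:-→d11:-→d12:-→d13:-→d14:-→d15:-→d16:-→d17:-→d18:-→d19:-→d20:-→d21:-→d22:-→d23:-→d24:-→d25:H6  best=H6
  ? 54.159.190.152  path d0:H3  best=H3
  add 244.104.10.224/28 -> H2 at depth 28
  add 244.104.10.0/24 -> H6 at depth 24
  ? 219.36.131.7  path d0:H3→d1:-→d2:-→d3:-→d4:-→d5:-→d6:-→d7:-→d8:-→d9:-→d10:-→d11:-→d12:H0→d13:-→d14:-→d15:-→d16:-→d17:-→d18:-→d19:-→d20:-→d21:-→d22:-→d23:-→d24:H1  best=H1
  ? 244.0.0.11  path d0:H3→d1:-→d2:-→d3:-→d4:-→d5:-→d6:-→d7:-→d8:H0→d9:-  best=H0
  add 219.36.0.0/16 -> H4 at depth 16
  ? 219.36.0.203  path d0:H3→d1:-→d2:-→d3:-→d4:-→d5:-→d6:-→d7:-→d8:-→d9:-→d10:-→d11:-→d12:H0→d13:-→d14:-→d15:-→d16:H4  best=H4
  ? 219.32.0.137  path d0:H3→d1:-→d2:-→d3:-→d4:-→d5:-→d6:-→d7:-→d8:-→d9:-→d10:-→d11:-→d12:H0→d13:-  best=H0
  add 244.104.10.224/28 -> H0 at depth 28
  add 244.104.8.0/21 -> H4 at depth 21
  ? 219.36.131.17  path d0:H3→d1:-→d2:-→d3:-→d4:-→d5:-→d6:-→d7:-→d8:-→d9:-→d10:-→d11:-→d12:H0→d13:-→d14:-→d15:-→d16:H4→d17:-→d18:-→d19:-→d20:-→d21:-→d22:-→d23:-→d24:H1  best=H1
  add 219.36.131.164/32 -> H6 at depth 32
  del 244.0.0.0/8 (clear depth 8)
  add 244.104.10.224/28 -> H0 at depth 28
  add 244.104.10.224/27 -> H2 at depth 27
  add 244.96.0.0/12 -> H2 at depth 12

== LOOKUPS ==
["H1","H3","H3","H6","H6","H1","H6","H6","H3","H1","H0","H4","H0","H1"]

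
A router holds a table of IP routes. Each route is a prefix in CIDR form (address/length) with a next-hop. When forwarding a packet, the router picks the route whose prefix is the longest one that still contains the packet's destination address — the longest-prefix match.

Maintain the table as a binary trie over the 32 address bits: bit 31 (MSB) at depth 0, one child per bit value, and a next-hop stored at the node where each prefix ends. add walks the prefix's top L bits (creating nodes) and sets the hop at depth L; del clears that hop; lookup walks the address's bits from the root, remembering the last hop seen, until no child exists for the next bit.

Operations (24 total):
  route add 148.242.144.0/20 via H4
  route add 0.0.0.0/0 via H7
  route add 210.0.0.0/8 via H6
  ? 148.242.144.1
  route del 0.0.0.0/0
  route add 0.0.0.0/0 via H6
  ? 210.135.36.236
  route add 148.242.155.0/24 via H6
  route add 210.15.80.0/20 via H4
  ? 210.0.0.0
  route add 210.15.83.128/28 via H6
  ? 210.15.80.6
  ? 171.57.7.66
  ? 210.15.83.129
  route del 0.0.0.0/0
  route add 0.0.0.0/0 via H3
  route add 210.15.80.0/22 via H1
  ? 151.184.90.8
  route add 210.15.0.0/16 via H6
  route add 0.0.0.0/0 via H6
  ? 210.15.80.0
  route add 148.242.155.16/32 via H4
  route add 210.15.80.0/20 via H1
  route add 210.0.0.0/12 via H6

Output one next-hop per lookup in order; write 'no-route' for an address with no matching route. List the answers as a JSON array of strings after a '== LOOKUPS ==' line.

Apply in order:
  add 148.242.144.0/20 -> H4 at depth 20
  add 0.0.0.0/0 -> H7 at depth 0
  add 210.0.0.0/8 -> H6 at depth 8
  Q 148.242.144.1: descend 10010100111100101001 ; hops seen [H7,H4] ; pick H4
  del 0.0.0.0/0 (clear depth 0)
  add 0.0.0.0/0 -> H6 at depth 0
  Q 210.135.36.236: descend 11010010 ; hops seen [H6,H6] ; pick H6
  add 148.242.155.0/24 -> H6 at depth 24
  add 210.15.80.0/20 -> H4 at depth 20
  Q 210.0.0.0: descend 110100100000 ; hops seen [H6,H6] ; pick H6
  add 210.15.83.128/28 -> H6 at depth 28
  Q 210.15.80.6: descend 1101001000001111010100 ; hops seen [H6,H6,H4] ; pick H4
  Q 171.57.7.66: descend 10 ; hops seen [H6] ; pick H6
  Q 210.15.83.129: descend 1101001000001111010100111000 ; hops seen [H6,H6,H4,H6] ; pick H6
  del 0.0.0.0/0 (clear depth 0)
  add 0.0.0.0/0 -> H3 at depth 0
  add 210.15.80.0/22 -> H1 at depth 22
  Q 151.184.90.8: descend 100101 ; hops seen [H3] ; pick H3
  add 210.15.0.0/16 -> H6 at depth 16
  add 0.0.0.0/0 -> H6 at depth 0
  Q 210.15.80.0: descend 1101001000001111010100 ; hops seen [H6,H6,H6,H4,H1] ; pick H1
  add 148.242.155.16/32 -> H4 at depth 32
  add 210.15.80.0/20 -> H1 at depth 20
  add 210.0.0.0/12 -> H6 at depth 12

== LOOKUPS ==
["H4","H6","H6","H4","H6","H6","H3","H1"]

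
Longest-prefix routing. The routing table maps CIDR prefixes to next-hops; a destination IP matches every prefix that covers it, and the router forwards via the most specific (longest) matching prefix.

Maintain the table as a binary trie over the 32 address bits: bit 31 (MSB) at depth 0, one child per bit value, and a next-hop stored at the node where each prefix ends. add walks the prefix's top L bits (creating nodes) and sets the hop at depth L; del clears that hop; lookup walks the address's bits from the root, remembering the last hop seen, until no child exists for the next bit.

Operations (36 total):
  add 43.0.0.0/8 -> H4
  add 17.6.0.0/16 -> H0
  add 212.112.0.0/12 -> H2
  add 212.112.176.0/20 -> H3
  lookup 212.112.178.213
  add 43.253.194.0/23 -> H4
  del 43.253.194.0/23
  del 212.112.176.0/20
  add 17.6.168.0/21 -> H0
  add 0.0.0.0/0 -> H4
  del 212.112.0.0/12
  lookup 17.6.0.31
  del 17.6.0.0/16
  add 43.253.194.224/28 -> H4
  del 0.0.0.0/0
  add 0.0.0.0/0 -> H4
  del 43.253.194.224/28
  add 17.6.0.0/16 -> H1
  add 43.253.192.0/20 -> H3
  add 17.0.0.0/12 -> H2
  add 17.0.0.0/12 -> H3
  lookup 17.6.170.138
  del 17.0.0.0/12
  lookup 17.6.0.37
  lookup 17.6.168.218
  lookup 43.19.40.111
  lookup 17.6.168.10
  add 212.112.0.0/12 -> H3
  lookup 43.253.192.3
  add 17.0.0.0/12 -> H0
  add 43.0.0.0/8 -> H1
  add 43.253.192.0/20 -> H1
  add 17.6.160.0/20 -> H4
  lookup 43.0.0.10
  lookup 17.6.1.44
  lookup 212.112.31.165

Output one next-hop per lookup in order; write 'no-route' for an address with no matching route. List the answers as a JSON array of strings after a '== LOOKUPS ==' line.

Process each operation:
  add 43.0.0.0/8 -> H4 at depth 8
  add 17.6.0.0/16 -> H0 at depth 16
  add 212.112.0.0/12 -> H2 at depth 12
  add 212.112.176.0/20 -> H3 at depth 20
  Q 212.112.178.213: descend 11010100011100001011 ; hops seen [H2,H3] ; pick H3
  add 43.253.194.0/23 -> H4 at depth 23
  del 43.253.194.0/23 (clear depth 23)
  del 212.112.176.0/20 (clear depth 20)
  add 17.6.168.0/21 -> H0 at depth 21
  add 0.0.0.0/0 -> H4 at depth 0
  del 212.112.0.0/12 (clear depth 12)
  Q 17.6.0.31: descend 0001000100000110 ; hops seen [H4,H0] ; pick H0
  del 17.6.0.0/16 (clear depth 16)
  add 43.253.194.224/28 -> H4 at depth 28
  del 0.0.0.0/0 (clear depth 0)
  add 0.0.0.0/0 -> H4 at depth 0
  del 43.253.194.224/28 (clear depth 28)
  add 17.6.0.0/16 -> H1 at depth 16
  add 43.253.192.0/20 -> H3 at depth 20
  add 17.0.0.0/12 -> H2 at depth 12
  add 17.0.0.0/12 -> H3 at depth 12
  Q 17.6.170.138: descend 000100010000011010101 ; hops seen [H4,H3,H1,H0] ; pick H0
  del 17.0.0.0/12 (clear depth 12)
  Q 17.6.0.37: descend 0001000100000110 ; hops seen [H4,H1] ; pick H1
  Q 17.6.168.218: descend 000100010000011010101 ; hops seen [H4,H1,H0] ; pick H0
  Q 43.19.40.111: descend 00101011 ; hops seen [H4,H4] ; pick H4
  Q 17.6.168.10: descend 000100010000011010101 ; hops seen [H4,H1,H0] ; pick H0
  add 212.112.0.0/12 -> H3 at depth 12
  Q 43.253.192.3: descend 0010101111111101110000 ; hops seen [H4,H4,H3] ; pick H3
  add 17.0.0.0/12 -> H0 at depth 12
  add 43.0.0.0/8 -> H1 at depth 8
  add 43.253.192.0/20 -> H1 at depth 20
  add 17.6.160.0/20 -> H4 at depth 20
  Q 43.0.0.10: descend 00101011 ; hops seen [H4,H1] ; pick H1
  Q 17.6.1.44: descend 0001000100000110 ; hops seen [H4,H0,H1] ; pick H1
  Q 212.112.31.165: descend 1101010001110000 ; hops seen [H4,H3] ; pick H3

== LOOKUPS ==
["H3","H0","H0","H1","H0","H4","H0","H3","H1","H1","H3"]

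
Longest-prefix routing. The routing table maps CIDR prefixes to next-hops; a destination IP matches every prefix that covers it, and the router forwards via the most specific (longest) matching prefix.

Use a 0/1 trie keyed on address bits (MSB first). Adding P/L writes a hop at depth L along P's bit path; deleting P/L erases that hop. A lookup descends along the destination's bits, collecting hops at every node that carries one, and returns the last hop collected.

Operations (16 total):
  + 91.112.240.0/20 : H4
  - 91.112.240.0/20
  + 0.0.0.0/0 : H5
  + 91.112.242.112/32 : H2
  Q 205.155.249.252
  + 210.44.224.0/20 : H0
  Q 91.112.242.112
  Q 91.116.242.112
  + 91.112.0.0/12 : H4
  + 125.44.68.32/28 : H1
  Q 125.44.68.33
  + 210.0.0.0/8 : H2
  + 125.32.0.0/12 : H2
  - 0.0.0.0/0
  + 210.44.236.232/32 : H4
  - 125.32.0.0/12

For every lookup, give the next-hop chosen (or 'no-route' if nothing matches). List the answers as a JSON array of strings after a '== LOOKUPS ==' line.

Trace:
  add 91.112.240.0/20 -> H4 at depth 20
  - 91.112.240.0/20 clear@20
  add 0.0.0.0/0 -> H5 at depth 0
  add 91.112.242.112/32 -> H2 at depth 32
  ? 205.155.249.252  path d0:H5  best=H5
  add 210.44.224.0/20 -> H0 at depth 20
  ? 91.112.242.112  path d0:H5→d1:-→d2:-→d3:-→d4:-→d5:-→d6:-→d7:-→d8:-→d9:-→d10:-→d11:-→d12:-→d13:-→d14:-→d15:-→d16:-→d17:-→d18:-→d19:-→d20:-→d21:-→d22:-→d23:-→d24:-→d25:-→d26:-→d27:-→d28:-→d29:-→d30:-→d31:-→d32:H2  best=H2
  ? 91.116.242.112  path d0:H5→d1:-→d2:-→d3:-→d4:-→d5:-→d6:-→d7:-→d8:-→d9:-→d10:-→d11:-→d12:-→d13:-  best=H5
  add 91.112.0.0/12 -> H4 at depth 12
  add 125.44.68.32/28 -> H1 at depth 28
  ? 125.44.68.33  path d0:H5→d1:-→d2:-→d3:-→d4:-→d5:-→d6:-→d7:-→d8:-→d9:-→d10:-→d11:-→d12:-→d13:-→d14:-→d15:-→d16:-→d17:-→d18:-→d19:-→d20:-→d21:-→d22:-→d23:-→d24:-→d25:-→d26:-→d27:-→d28:H1  best=H1
  add 210.0.0.0/8 -> H2 at depth 8
  add 125.32.0.0/12 -> H2 at depth 12
  - 0.0.0.0/0 clear@0
  add 210.44.236.232/32 -> H4 at depth 32
  - 125.32.0.0/12 clear@12

== LOOKUPS ==
["H5","H2","H5","H1"]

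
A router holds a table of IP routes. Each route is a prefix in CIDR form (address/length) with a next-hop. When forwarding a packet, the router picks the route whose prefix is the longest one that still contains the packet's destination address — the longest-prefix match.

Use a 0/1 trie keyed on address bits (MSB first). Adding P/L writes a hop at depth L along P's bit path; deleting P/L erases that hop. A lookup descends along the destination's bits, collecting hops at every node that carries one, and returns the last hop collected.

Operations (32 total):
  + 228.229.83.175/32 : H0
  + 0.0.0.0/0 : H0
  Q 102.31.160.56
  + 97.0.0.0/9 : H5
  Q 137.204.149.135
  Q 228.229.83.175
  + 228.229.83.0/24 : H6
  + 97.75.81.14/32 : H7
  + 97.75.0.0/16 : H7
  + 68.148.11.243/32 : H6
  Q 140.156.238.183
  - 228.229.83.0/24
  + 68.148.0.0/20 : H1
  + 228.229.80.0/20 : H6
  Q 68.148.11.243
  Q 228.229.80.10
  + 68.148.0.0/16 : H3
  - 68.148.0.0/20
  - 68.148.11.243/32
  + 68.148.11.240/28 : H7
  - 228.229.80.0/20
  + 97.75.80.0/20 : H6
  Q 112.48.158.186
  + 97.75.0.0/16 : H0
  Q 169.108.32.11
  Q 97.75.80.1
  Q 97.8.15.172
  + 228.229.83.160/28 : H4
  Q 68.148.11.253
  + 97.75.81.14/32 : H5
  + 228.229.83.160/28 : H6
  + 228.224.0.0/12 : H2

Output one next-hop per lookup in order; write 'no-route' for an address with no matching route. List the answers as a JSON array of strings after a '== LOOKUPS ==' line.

Trace:
  add 228.229.83.175/32 -> H0 at depth 32
  add 0.0.0.0/0 -> H0 at depth 0
  ? 102.31.160.56  path d0:H0  best=H0
  add 97.0.0.0/9 -> H5 at depth 9
  ? 137.204.149.135  path d0:H0→d1:-  best=H0
  ? 228.229.83.175  path d0:H0→d1:-→d2:-→d3:-→d4:-→d5:-→d6:-→d7:-→d8:-→d9:-→d10:-→d11:-→d12:-→d13:-→d14:-→d15:-→d16:-→d17:-→d18:-→d19:-→d20:-→d21:-→d22:-→d23:-→d24:-→d25:-→d26:-→d27:-→d28:-→d29:-→d30:-→d31:-→d32:H0  best=H0
  add 228.229.83.0/24 -> H6 at depth 24
  add 97.75.81.14/32 -> H7 at depth 32
  add 97.75.0.0/16 -> H7 at depth 16
  add 68.148.11.243/32 -> H6 at depth 32
  ? 140.156.238.183  path d0:H0→d1:-  best=H0
  del 228.229.83.0/24 (clear depth 24)
  add 68.148.0.0/20 -> H1 at depth 20
  add 228.229.80.0/20 -> H6 at depth 20
  ? 68.148.11.243  path d0:H0→d1:-→d2:-→d3:-→d4:-→d5:-→d6:-→d7:-→d8:-→d9:-→d10:-→d11:-→d12:-→d13:-→d14:-→d15:-→d16:-→d17:-→d18:-→d19:-→d20:H1→d21:-→d22:-→d23:-→d24:-→d25:-→d26:-→d27:-→d28:-→d29:-→d30:-→d31:-→d32:H6  best=H6
  ? 228.229.80.10  path d0:H0→d1:-→d2:-→d3:-→d4:-→d5:-→d6:-→d7:-→d8:-→d9:-→d10:-→d11:-→d12:-→d13:-→d14:-→d15:-→d16:-→d17:-→d18:-→d19:-→d20:H6→d21:-→d22:-  best=H6
  add 68.148.0.0/16 -> H3 at depth 16
  del 68.148.0.0/20 (clear depth 20)
  del 68.148.11.243/32 (clear depth 32)
  add 68.148.11.240/28 -> H7 at depth 28
  del 228.229.80.0/20 (clear depth 20)
  add 97.75.80.0/20 -> H6 at depth 20
  ? 112.48.158.186  path d0:H0→d1:-→d2:-→d3:-  best=H0
  add 97.75.0.0/16 -> H0 at depth 16
  ? 169.108.32.11  path d0:H0→d1:-  best=H0
  ? 97.75.80.1  path d0:H0→d1:-→d2:-→d3:-→d4:-→d5:-→d6:-→d7:-→d8:-→d9:H5→d10:-→d11:-→d12:-→d13:-→d14:-→d15:-→d16:H0→d17:-→d18:-→d19:-→d20:H6→d21:-→d22:-→d23:-  best=H6
  ? 97.8.15.172  path d0:H0→d1:-→d2:-→d3:-→d4:-→d5:-→d6:-→d7:-→d8:-→d9:H5  best=H5
  add 228.229.83.160/28 -> H4 at depth 28
  ? 68.148.11.253  path d0:H0→d1:-→d2:-→d3:-→d4:-→d5:-→d6:-→d7:-→d8:-→d9:-→d10:-→d11:-→d12:-→d13:-→d14:-→d15:-→d16:H3→d17:-→d18:-→d19:-→d20:-→d21:-→d22:-→d23:-→d24:-→d25:-→d26:-→d27:-→d28:H7  best=H7
  add 97.75.81.14/32 -> H5 at depth 32
  add 228.229.83.160/28 -> H6 at depth 28
  add 228.224.0.0/12 -> H2 at depth 12

== LOOKUPS ==
["H0","H0","H0","H0","H6","H6","H0","H0","H6","H5","H7"]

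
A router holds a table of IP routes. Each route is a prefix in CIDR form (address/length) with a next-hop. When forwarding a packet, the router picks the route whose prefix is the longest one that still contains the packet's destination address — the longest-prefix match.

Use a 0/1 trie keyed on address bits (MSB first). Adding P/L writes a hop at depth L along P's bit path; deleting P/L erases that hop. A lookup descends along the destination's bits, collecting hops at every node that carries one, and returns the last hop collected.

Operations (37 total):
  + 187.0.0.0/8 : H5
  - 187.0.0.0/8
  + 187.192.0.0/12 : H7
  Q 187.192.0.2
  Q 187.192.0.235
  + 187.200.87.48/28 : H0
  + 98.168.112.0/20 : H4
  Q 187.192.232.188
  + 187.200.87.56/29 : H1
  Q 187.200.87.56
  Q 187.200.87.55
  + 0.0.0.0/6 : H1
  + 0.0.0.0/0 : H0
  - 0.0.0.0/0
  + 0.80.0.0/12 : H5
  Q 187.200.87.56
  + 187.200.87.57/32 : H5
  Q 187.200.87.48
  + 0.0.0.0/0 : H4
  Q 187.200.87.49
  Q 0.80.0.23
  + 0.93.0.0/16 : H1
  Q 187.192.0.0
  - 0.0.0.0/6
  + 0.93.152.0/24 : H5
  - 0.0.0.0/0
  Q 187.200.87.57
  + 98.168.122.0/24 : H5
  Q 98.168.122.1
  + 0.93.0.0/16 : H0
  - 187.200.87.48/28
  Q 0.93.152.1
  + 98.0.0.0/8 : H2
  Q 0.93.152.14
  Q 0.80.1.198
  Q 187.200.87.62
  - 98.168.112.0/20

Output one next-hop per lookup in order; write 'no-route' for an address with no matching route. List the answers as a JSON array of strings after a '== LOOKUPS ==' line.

Apply in order:
  add 187.0.0.0/8 -> H5 at depth 8
  del 187.0.0.0/8 (clear depth 8)
  add 187.192.0.0/12 -> H7 at depth 12
  ? 187.192.0.2  path d0:-→d1:-→d2:-→d3:-→d4:-→d5:-→d6:-→d7:-→d8:-→d9:-→d10:-→d11:-→d12:H7  best=H7
  ? 187.192.0.235  path d0:-→d1:-→d2:-→d3:-→d4:-→d5:-→d6:-→d7:-→d8:-→d9:-→d10:-→d11:-→d12:H7  best=H7
  add 187.200.87.48/28 -> H0 at depth 28
  add 98.168.112.0/20 -> H4 at depth 20
  ? 187.192.232.188  path d0:-→d1:-→d2:-→d3:-→d4:-→d5:-→d6:-→d7:-→d8:-→d9:-→d10:-→d11:-→d12:H7  best=H7
  add 187.200.87.56/29 -> H1 at depth 29
  ? 187.200.87.56  path d0:-→d1:-→d2:-→d3:-→d4:-→d5:-→d6:-→d7:-→d8:-→d9:-→d10:-→d11:-→d12:H7→d13:-→d14:-→d15:-→d16:-→d17:-→d18:-→d19:-→d20:-→d21:-→d22:-→d23:-→d24:-→d25:-→d26:-→d27:-→d28:H0→d29:H1  best=H1
  ? 187.200.87.55  path d0:-→d1:-→d2:-→d3:-→d4:-→d5:-→d6:-→d7:-→d8:-→d9:-→d10:-→d11:-→d12:H7→d13:-→d14:-→d15:-→d16:-→d17:-→d18:-→d19:-→d20:-→d21:-→d22:-→d23:-→d24:-→d25:-→d26:-→d27:-→d28:H0  best=H0
  add 0.0.0.0/6 -> H1 at depth 6
  add 0.0.0.0/0 -> H0 at depth 0
  del 0.0.0.0/0 (clear depth 0)
  add 0.80.0.0/12 -> H5 at depth 12
  ? 187.200.87.56  path d0:-→d1:-→d2:-→d3:-→d4:-→d5:-→d6:-→d7:-→d8:-→d9:-→d10:-→d11:-→d12:H7→d13:-→d14:-→d15:-→d16:-→d17:-→d18:-→d19:-→d20:-→d21:-→d22:-→d23:-→d24:-→d25:-→d26:-→d27:-→d28:H0→d29:H1  best=H1
  add 187.200.87.57/32 -> H5 at depth 32
  ? 187.200.87.48  path d0:-→d1:-→d2:-→d3:-→d4:-→d5:-→d6:-→d7:-→d8:-→d9:-→d10:-→d11:-→d12:H7→d13:-→d14:-→d15:-→d16:-→d17:-→d18:-→d19:-→d20:-→d21:-→d22:-→d23:-→d24:-→d25:-→d26:-→d27:-→d28:H0  best=H0
  add 0.0.0.0/0 -> H4 at depth 0
  ? 187.200.87.49  path d0:H4→d1:-→d2:-→d3:-→d4:-→d5:-→d6:-→d7:-→d8:-→d9:-→d10:-→d11:-→d12:H7→d13:-→d14:-→d15:-→d16:-→d17:-→d18:-→d19:-→d20:-→d21:-→d22:-→d23:-→d24:-→d25:-→d26:-→d27:-→d28:H0  best=H0
  ? 0.80.0.23  path d0:H4→d1:-→d2:-→d3:-→d4:-→d5:-→d6:H1→d7:-→d8:-→d9:-→d10:-→d11:-→d12:H5  best=H5
  add 0.93.0.0/16 -> H1 at depth 16
  ? 187.192.0.0  path d0:H4→d1:-→d2:-→d3:-→d4:-→d5:-→d6:-→d7:-→d8:-→d9:-→d10:-→d11:-→d12:H7  best=H7
  del 0.0.0.0/6 (clear depth 6)
  add 0.93.152.0/24 -> H5 at depth 24
  del 0.0.0.0/0 (clear depth 0)
  ? 187.200.87.57  path d0:-→d1:-→d2:-→d3:-→d4:-→d5:-→d6:-→d7:-→d8:-→d9:-→d10:-→d11:-→d12:H7→d13:-→d14:-→d15:-→d16:-→d17:-→d18:-→d19:-→d20:-→d21:-→d22:-→d23:-→d24:-→d25:-→d26:-→d27:-→d28:H0→d29:H1→d30:-→d31:-→d32:H5  best=H5
  add 98.168.122.0/24 -> H5 at depth 24
  ? 98.168.122.1  path d0:-→d1:-→d2:-→d3:-→d4:-→d5:-→d6:-→d7:-→d8:-→d9:-→d10:-→d11:-→d12:-→d13:-→d14:-→d15:-→d16:-→d17:-→d18:-→d19:-→d20:H4→d21:-→d22:-→d23:-→d24:H5  best=H5
  add 0.93.0.0/16 -> H0 at depth 16
  del 187.200.87.48/28 (clear depth 28)
  ? 0.93.152.1  path d0:-→d1:-→d2:-→d3:-→d4:-→d5:-→d6:-→d7:-→d8:-→d9:-→d10:-→d11:-→d12:H5→d13:-→d14:-→d15:-→d16:H0→d17:-→d18:-→d19:-→d20:-→d21:-→d22:-→d23:-→d24:H5  best=H5
  add 98.0.0.0/8 -> H2 at depth 8
  ? 0.93.152.14  path d0:-→d1:-→d2:-→d3:-→d4:-→d5:-→d6:-→d7:-→d8:-→d9:-→d10:-→d11:-→d12:H5→d13:-→d14:-→d15:-→d16:H0→d17:-→d18:-→d19:-→d20:-→d21:-→d22:-→d23:-→d24:H5  best=H5
  ? 0.80.1.198  path d0:-→d1:-→d2:-→d3:-→d4:-→d5:-→d6:-→d7:-→d8:-→d9:-→d10:-→d11:-→d12:H5  best=H5
  ? 187.200.87.62  path d0:-→d1:-→d2:-→d3:-→d4:-→d5:-→d6:-→d7:-→d8:-→d9:-→d10:-→d11:-→d12:H7→d13:-→d14:-→d15:-→d16:-→d17:-→d18:-→d19:-→d20:-→d21:-→d22:-→d23:-→d24:-→d25:-→d26:-→d27:-→d28:-→d29:H1  best=H1
  del 98.168.112.0/20 (clear depth 20)

== LOOKUPS ==
["H7","H7","H7","H1","H0","H1","H0","H0","H5","H7","H5","H5","H5","H5","H5","H1"]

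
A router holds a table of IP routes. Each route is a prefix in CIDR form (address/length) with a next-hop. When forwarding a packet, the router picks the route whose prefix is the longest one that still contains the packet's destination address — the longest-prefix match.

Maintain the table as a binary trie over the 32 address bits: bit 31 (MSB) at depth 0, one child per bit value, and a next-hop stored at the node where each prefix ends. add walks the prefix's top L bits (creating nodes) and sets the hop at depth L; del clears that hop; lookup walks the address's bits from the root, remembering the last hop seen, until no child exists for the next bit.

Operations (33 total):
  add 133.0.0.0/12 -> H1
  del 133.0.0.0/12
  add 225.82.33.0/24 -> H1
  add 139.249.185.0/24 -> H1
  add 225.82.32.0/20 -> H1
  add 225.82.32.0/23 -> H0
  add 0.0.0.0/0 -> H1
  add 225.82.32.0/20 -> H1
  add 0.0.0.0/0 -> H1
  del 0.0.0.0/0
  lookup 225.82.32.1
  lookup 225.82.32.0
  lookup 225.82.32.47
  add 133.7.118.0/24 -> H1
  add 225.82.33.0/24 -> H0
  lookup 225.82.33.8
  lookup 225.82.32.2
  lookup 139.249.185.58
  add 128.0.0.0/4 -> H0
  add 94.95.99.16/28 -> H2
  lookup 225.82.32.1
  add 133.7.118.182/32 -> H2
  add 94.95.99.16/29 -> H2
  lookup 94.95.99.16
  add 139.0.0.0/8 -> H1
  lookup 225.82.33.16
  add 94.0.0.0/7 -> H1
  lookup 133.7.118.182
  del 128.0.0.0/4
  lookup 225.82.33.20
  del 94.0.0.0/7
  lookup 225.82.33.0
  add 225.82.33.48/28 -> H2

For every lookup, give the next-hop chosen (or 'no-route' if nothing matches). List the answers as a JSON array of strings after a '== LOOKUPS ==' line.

Apply in order:
  + 133.0.0.0/12 (H1) depth=12
  - 133.0.0.0/12 clear@12
  + 225.82.33.0/24 (H1) depth=24
  + 139.249.185.0/24 (H1) depth=24
  + 225.82.32.0/20 (H1) depth=20
  + 225.82.32.0/23 (H0) depth=23
  + 0.0.0.0/0 (H1) depth=0
  + 225.82.32.0/20 (H1) depth=20
  + 0.0.0.0/0 (H1) depth=0
  - 0.0.0.0/0 clear@0
  Q 225.82.32.1: descend 11100001010100100010000 ; hops seen [H1,H0] ; pick H0
  Q 225.82.32.0: descend 11100001010100100010000 ; hops seen [H1,H0] ; pick H0
  Q 225.82.32.47: descend 11100001010100100010000 ; hops seen [H1,H0] ; pick H0
  + 133.7.118.0/24 (H1) depth=24
  + 225.82.33.0/24 (H0) depth=24
  Q 225.82.33.8: descend 111000010101001000100001 ; hops seen [H1,H0,H0] ; pick H0
  Q 225.82.32.2: descend 11100001010100100010000 ; hops seen [H1,H0] ; pick H0
  Q 139.249.185.58: descend 100010111111100110111001 ; hops seen [H1] ; pick H1
  + 128.0.0.0/4 (H0) depth=4
  + 94.95.99.16/28 (H2) depth=28
  Q 225.82.32.1: descend 11100001010100100010000 ; hops seen [H1,H0] ; pick H0
  + 133.7.118.182/32 (H2) depth=32
  + 94.95.99.16/29 (H2) depth=29
  Q 94.95.99.16: descend 01011110010111110110001100010 ; hops seen [H2,H2] ; pick H2
  + 139.0.0.0/8 (H1) depth=8
  Q 225.82.33.16: descend 111000010101001000100001 ; hops seen [H1,H0,H0] ; pick H0
  + 94.0.0.0/7 (H1) depth=7
  Q 133.7.118.182: descend 10000101000001110111011010110110 ; hops seen [H0,H1,H2] ; pick H2
  - 128.0.0.0/4 clear@4
  Q 225.82.33.20: descend 111000010101001000100001 ; hops seen [H1,H0,H0] ; pick H0
  - 94.0.0.0/7 clear@7
  Q 225.82.33.0: descend 111000010101001000100001 ; hops seen [H1,H0,H0] ; pick H0
  + 225.82.33.48/28 (H2) depth=28

== LOOKUPS ==
["H0","H0","H0","H0","H0","H1","H0","H2","H0","H2","H0","H0"]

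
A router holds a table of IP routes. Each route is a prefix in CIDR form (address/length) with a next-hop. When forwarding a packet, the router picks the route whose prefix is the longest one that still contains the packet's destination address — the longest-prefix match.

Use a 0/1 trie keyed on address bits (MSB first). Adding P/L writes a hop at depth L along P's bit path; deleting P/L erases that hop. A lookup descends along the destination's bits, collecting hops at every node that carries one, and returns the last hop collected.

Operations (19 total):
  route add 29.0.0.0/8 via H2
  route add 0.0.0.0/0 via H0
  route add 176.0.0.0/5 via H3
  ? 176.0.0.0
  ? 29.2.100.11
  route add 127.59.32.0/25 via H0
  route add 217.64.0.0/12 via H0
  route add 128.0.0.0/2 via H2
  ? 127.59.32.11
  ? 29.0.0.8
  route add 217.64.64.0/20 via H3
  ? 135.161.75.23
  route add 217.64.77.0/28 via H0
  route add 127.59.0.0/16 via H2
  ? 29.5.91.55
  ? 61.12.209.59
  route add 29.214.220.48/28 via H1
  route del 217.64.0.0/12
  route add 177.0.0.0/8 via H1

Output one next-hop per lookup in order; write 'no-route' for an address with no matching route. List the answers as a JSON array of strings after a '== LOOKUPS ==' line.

Trace:
  add 29.0.0.0/8 -> H2 at depth 8
  add 0.0.0.0/0 -> H0 at depth 0
  add 176.0.0.0/5 -> H3 at depth 5
  Q 176.0.0.0: descend 10110 ; hops seen [H0,H3] ; pick H3
  Q 29.2.100.11: descend 00011101 ; hops seen [H0,H2] ; pick H2
  add 127.59.32.0/25 -> H0 at depth 25
  add 217.64.0.0/12 -> H0 at depth 12
  add 128.0.0.0/2 -> H2 at depth 2
  Q 127.59.32.11: descend 0111111100111011001000000 ; hops seen [H0,H0] ; pick H0
  Q 29.0.0.8: descend 00011101 ; hops seen [H0,H2] ; pick H2
  add 217.64.64.0/20 -> H3 at depth 20
  Q 135.161.75.23: descend 10 ; hops seen [H0,H2] ; pick H2
  add 217.64.77.0/28 -> H0 at depth 28
  add 127.59.0.0/16 -> H2 at depth 16
  Q 29.5.91.55: descend 00011101 ; hops seen [H0,H2] ; pick H2
  Q 61.12.209.59: descend 00 ; hops seen [H0] ; pick H0
  add 29.214.220.48/28 -> H1 at depth 28
  del 217.64.0.0/12 (clear depth 12)
  add 177.0.0.0/8 -> H1 at depth 8

== LOOKUPS ==
["H3","H2","H0","H2","H2","H2","H0"]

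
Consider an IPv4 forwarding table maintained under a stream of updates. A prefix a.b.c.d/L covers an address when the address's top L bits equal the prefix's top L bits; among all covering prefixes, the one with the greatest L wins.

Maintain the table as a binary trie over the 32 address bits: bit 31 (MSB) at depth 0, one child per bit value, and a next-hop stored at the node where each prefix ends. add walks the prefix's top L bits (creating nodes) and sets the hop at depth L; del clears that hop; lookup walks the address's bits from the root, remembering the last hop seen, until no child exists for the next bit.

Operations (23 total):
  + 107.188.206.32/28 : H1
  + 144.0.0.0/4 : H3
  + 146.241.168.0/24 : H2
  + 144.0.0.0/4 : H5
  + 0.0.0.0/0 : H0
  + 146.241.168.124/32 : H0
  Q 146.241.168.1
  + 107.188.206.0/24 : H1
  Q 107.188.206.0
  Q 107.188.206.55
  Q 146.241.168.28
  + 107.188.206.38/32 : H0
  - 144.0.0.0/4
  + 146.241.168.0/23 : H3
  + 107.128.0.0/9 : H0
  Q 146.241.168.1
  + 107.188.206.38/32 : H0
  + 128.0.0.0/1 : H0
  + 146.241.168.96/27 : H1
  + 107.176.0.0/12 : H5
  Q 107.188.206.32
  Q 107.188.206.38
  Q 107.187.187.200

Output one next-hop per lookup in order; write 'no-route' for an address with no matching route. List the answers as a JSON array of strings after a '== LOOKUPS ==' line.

Apply in order:
  + 107.188.206.32/28 (H1) depth=28
  + 144.0.0.0/4 (H3) depth=4
  + 146.241.168.0/24 (H2) depth=24
  + 144.0.0.0/4 (H5) depth=4
  + 0.0.0.0/0 (H0) depth=0
  + 146.241.168.124/32 (H0) depth=32
  ? 146.241.168.1  path d0:H0→d1:-→d2:-→d3:-→d4:H5→d5:-→d6:-→d7:-→d8:-→d9:-→d10:-→d11:-→d12:-→d13:-→d14:-→d15:-→d16:-→d17:-→d18:-→d19:-→d20:-→d21:-→d22:-→d23:-→d24:H2→d25:-  best=H2
  + 107.188.206.0/24 (H1) depth=24
  ? 107.188.206.0  path d0:H0→d1:-→d2:-→d3:-→d4:-→d5:-→d6:-→d7:-→d8:-→d9:-→d10:-→d11:-→d12:-→d13:-→d14:-→d15:-→d16:-→d17:-→d18:-→d19:-→d20:-→d21:-→d22:-→d23:-→d24:H1→d25:-→d26:-  best=H1
  ? 107.188.206.55  path d0:H0→d1:-→d2:-→d3:-→d4:-→d5:-→d6:-→d7:-→d8:-→d9:-→d10:-→d11:-→d12:-→d13:-→d14:-→d15:-→d16:-→d17:-→d18:-→d19:-→d20:-→d21:-→d22:-→d23:-→d24:H1→d25:-→d26:-→d27:-  best=H1
  ? 146.241.168.28  path d0:H0→d1:-→d2:-→d3:-→d4:H5→d5:-→d6:-→d7:-→d8:-→d9:-→d10:-→d11:-→d12:-→d13:-→d14:-→d15:-→d16:-→d17:-→d18:-→d19:-→d20:-→d21:-→d22:-→d23:-→d24:H2→d25:-  best=H2
  + 107.188.206.38/32 (H0) depth=32
  - 144.0.0.0/4 clear@4
  + 146.241.168.0/23 (H3) depth=23
  + 107.128.0.0/9 (H0) depth=9
  ? 146.241.168.1  path d0:H0→d1:-→d2:-→d3:-→d4:-→d5:-→d6:-→d7:-→d8:-→d9:-→d10:-→d11:-→d12:-→d13:-→d14:-→d15:-→d16:-→d17:-→d18:-→d19:-→d20:-→d21:-→d22:-→d23:H3→d24:H2→d25:-  best=H2
  + 107.188.206.38/32 (H0) depth=32
  + 128.0.0.0/1 (H0) depth=1
  + 146.241.168.96/27 (H1) depth=27
  + 107.176.0.0/12 (H5) depth=12
  ? 107.188.206.32  path d0:H0→d1:-→d2:-→d3:-→d4:-→d5:-→d6:-→d7:-→d8:-→d9:H0→d10:-→d11:-→d12:H5→d13:-→d14:-→d15:-→d16:-→d17:-→d18:-→d19:-→d20:-→d21:-→d22:-→d23:-→d24:H1→d25:-→d26:-→d27:-→d28:H1→d29:-  best=H1
  ? 107.188.206.38  path d0:H0→d1:-→d2:-→d3:-→d4:-→d5:-→d6:-→d7:-→d8:-→d9:H0→d10:-→d11:-→d12:H5→d13:-→d14:-→d15:-→d16:-→d17:-→d18:-→d19:-→d20:-→d21:-→d22:-→d23:-→d24:H1→d25:-→d26:-→d27:-→d28:H1→d29:-→d30:-→d31:-→d32:H0  best=H0
  ? 107.187.187.200  path d0:H0→d1:-→d2:-→d3:-→d4:-→d5:-→d6:-→d7:-→d8:-→d9:H0→d10:-→d11:-→d12:H5→d13:-  best=H5

== LOOKUPS ==
["H2","H1","H1","H2","H2","H1","H0","H5"]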